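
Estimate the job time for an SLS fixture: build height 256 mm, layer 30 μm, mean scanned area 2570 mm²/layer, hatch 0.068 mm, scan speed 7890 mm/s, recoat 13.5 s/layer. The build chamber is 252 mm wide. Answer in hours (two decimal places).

43.36 hours

Number of layers: 256 / 0.03 → 8534 (rounded up).
Scan path per layer = 2570 / 0.068 = 37794.1 mm.
Laser time per layer = 37794.1 / 7890, so 4.7901 s.
Layer cycle: 4.7901 + 13.5 → 18.2901 s.
8534 layers × 18.2901 s/layer = 156087.7134 s, i.e. 43.36 hours.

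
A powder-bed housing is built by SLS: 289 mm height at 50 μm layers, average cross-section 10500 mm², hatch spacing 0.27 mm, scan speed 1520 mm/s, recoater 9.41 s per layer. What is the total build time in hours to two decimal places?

56.19 hours

Number of layers: 289 / 0.05 → 5780 (rounded up).
Hatch length per layer: 10500 / 0.27 → 38888.9 mm.
Laser time per layer = 38888.9 / 1520 = 25.5848 s.
Layer cycle = 25.5848 + 9.41, so 34.9948 s.
Build time = 5780 × 34.9948 = 202269.944 s = 56.19 hours.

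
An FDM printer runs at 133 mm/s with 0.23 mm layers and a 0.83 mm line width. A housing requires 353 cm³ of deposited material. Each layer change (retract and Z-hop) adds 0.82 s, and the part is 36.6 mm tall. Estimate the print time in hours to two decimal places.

3.90 hours

Line area: 0.23 × 0.83 → 0.1909 mm².
Toolpath length = 353 cm³ / 0.1909 mm² = 353000 / 0.1909 = 1849135.7 mm.
Print-move time = 1849135.7 / 133, so 13903.3 s.
Number of layers: 36.6 / 0.23 → 160 (rounded up).
Non-print overhead = 160 × 0.82 = 131.2 s.
Altogether 13903.3 + 131.2 = 14034.5 s, i.e. 3.90 hours.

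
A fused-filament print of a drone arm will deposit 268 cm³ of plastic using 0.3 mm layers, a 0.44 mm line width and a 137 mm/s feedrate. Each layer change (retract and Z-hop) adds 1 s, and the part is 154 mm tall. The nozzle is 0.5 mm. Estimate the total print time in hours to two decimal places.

4.26 hours

Bead cross-section: 0.3 × 0.44 → 0.132 mm².
Path length: 268000 mm³ / 0.132 mm² → 2030303 mm.
Time extruding = 2030303 / 137 = 14819.7 s.
Number of layers: 154 / 0.3 → 514 (rounded up).
Z-hop total: 514 × 1 → 514 s.
Total = 14819.7 + 514 = 15333.7 s = 4.26 hours.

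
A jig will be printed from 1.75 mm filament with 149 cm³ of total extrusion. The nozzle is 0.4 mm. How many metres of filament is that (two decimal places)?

A = π r² = π × 0.875² = 2.4053 mm².
L = 149000 mm³ / 2.4053 mm² = 61946.53 mm, i.e. 61.95 m.

61.95 m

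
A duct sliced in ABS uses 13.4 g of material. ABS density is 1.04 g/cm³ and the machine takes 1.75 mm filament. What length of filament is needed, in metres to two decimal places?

Volume = 13.4 g / 1.04 g·cm⁻³ = 12.8846 cm³ = 12884.6 mm³.
Filament cross-section = π × (1.75/2)² = 2.4053 mm².
L = V/A = 12884.6/2.4053 = 5356.75 mm → 5.36 m.

5.36 m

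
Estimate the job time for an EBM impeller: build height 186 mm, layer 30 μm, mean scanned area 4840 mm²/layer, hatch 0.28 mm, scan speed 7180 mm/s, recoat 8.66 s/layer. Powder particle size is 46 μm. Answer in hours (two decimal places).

19.06 hours

Layers = ⌈186/0.03⌉ = 6200.
Per-layer scan distance: 4840 / 0.28 → 17285.7 mm.
Scan time per layer = 17285.7 / 7180, so 2.4075 s.
Per-layer time = 2.4075 + 8.66, so 11.0675 s.
Total: 6200 × 11.0675 s = 68618.5 s → 19.06 hours.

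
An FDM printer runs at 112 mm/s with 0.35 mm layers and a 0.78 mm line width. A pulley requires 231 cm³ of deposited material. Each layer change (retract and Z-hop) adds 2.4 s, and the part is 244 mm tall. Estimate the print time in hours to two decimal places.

2.56 hours

Line area = 0.35 × 0.78, so 0.273 mm².
Total extruded path = 231000/0.273 = 846153.8 mm.
Extrusion time = 846153.8 / 112, so 7554.9 s.
Number of layers: 244 / 0.35 → 698 (rounded up).
Non-print overhead = 698 × 2.4, so 1675.2 s.
Altogether 7554.9 + 1675.2 = 9230.1 s, i.e. 2.56 hours.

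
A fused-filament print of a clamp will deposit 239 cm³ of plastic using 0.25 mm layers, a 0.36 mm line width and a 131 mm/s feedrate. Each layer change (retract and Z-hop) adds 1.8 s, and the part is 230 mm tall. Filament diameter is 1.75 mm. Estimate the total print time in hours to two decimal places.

6.09 hours

Extrusion cross-section: 0.25 × 0.36 → 0.09 mm².
Toolpath length = 239 cm³ / 0.09 mm² = 239000 / 0.09 = 2655555.6 mm.
Time extruding = 2655555.6 / 131 = 20271.4 s.
Layer count = ceil(230 / 0.25) = 920.
Z-hop total = 920 × 1.8 = 1656 s.
Altogether 20271.4 + 1656 = 21927.4 s, i.e. 6.09 hours.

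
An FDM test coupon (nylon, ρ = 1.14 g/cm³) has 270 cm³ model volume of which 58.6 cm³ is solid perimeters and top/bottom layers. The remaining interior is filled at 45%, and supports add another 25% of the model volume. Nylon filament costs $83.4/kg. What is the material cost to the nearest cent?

$21.03

Interior volume: 270 − 58.6 → 211.4 cm³.
Infill deposited = 0.45 × 211.4 = 95.13 cm³.
Support: 0.25 × 270 → 67.5 cm³.
Total extruded = 58.6 + 95.13 + 67.5, so 221.23 cm³.
Mass = 221.23 × 1.14 = 252.2022 g.
Cost = 252.2022 g / 1000 × $83.4/kg = $21.03.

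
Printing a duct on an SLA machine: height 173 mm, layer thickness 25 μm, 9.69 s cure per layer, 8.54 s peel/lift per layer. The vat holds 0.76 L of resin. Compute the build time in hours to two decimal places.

35.04 hours

Layer count = ceil(173 / 0.025) = 6920.
Cycle time = 9.69 + 8.54 = 18.23 s.
Total = 6920 × 18.23 = 126151.6 s = 35.04 hours.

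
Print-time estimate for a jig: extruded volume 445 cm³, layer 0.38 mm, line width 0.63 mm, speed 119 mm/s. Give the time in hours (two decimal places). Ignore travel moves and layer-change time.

Line area = 0.38 × 0.63, so 0.2394 mm².
Path length: 445000 mm³ / 0.2394 mm² → 1858813.7 mm.
Print-move time = 1858813.7 / 119, so 15620.3 s.
That's 15620.3 s → 4.34 hours.

4.34 hours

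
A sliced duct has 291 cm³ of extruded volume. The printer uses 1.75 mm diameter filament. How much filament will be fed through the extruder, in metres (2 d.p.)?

120.98 m

Filament cross-section = π × (1.75/2)² = 2.4053 mm².
Length = 291 cm³ / 2.4053 mm² = 291000 / 2.4053 = 120982.83 mm = 120.98 m.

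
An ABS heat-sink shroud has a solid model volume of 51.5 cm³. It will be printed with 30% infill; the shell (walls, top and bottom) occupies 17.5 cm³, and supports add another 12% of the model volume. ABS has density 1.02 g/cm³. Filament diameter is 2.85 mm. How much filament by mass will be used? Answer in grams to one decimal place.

34.6 g

Interior volume: 51.5 − 17.5 → 34 cm³.
Deposited infill: 0.30 × 34 → 10.2 cm³.
Support = 0.12 × 51.5 = 6.18 cm³.
Total extruded: 17.5 + 10.2 + 6.18 → 33.88 cm³.
Mass = 33.88 × 1.02, so 34.5576 g.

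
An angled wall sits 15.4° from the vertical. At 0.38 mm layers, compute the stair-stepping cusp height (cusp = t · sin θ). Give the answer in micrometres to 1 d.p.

sin(15.4°) = 0.2656, so cusp = 0.38 × 0.2656 = 0.100928 mm → 100.9 μm.

100.9 μm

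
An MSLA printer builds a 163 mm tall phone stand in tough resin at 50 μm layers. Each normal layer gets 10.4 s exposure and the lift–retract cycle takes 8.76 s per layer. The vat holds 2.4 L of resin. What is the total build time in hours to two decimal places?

17.35 hours

Number of layers: 163 / 0.05 → 3260 (rounded up).
Per-layer time = 10.4 + 8.76 = 19.16 s.
Total = 3260 × 19.16 = 62461.6 s = 17.35 hours.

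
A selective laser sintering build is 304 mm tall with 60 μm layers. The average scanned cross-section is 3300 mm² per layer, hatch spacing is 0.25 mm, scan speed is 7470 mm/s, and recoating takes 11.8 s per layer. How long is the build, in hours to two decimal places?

19.10 hours

Layer count = ceil(304 / 0.06) = 5067.
Scan path per layer: 3300 / 0.25 → 13200 mm.
Per-layer scan time = 13200 / 7470 = 1.7671 s.
Time per layer: 1.7671 + 11.8 → 13.5671 s.
Total: 5067 × 13.5671 s = 68744.4957 s → 19.10 hours.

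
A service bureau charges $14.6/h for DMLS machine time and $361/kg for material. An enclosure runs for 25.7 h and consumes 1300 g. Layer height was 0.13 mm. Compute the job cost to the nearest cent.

$844.52

Machine-time cost: 14.6 × 25.7 → $375.22.
Material cost = 361 × 1300/1000, so $469.30.
Job cost: 375.22 + 469.30 = $844.52.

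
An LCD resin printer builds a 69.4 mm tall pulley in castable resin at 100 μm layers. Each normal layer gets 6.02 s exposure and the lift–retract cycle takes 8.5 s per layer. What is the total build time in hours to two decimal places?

2.80 hours

Number of layers: 69.4 / 0.1 → 694 (rounded up).
Cycle time = 6.02 + 8.5, so 14.52 s.
Build time: 694 × 14.52 s = 10076.88 s, i.e. 2.80 hours.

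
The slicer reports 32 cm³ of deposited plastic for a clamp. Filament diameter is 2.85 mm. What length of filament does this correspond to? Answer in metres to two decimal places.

A = π r² = π × 1.425² = 6.3794 mm².
L = 32000 mm³ / 6.3794 mm² = 5016.15 mm, i.e. 5.02 m.

5.02 m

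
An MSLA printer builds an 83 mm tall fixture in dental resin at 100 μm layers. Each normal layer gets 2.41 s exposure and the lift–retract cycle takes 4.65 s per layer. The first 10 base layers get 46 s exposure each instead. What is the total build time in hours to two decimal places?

Layers = ⌈83/0.1⌉ = 830.
Bottom layers: 10 × (46 + 4.65) → 506.5 s.
Regular layers = 820 × (2.41 + 4.65), so 5789.2 s.
Total = 506.5 + 5789.2 = 6295.7 s = 1.75 hours.

1.75 hours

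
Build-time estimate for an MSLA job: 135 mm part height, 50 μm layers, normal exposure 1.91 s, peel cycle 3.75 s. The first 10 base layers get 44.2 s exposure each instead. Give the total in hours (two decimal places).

4.36 hours

Layer count = ceil(135 / 0.05) = 2700.
Bottom layers: 10 × (44.2 + 3.75) → 479.5 s.
Normal layers: 2690 × (1.91 + 3.75) → 15225.4 s.
Total = 479.5 + 15225.4 = 15704.9 s = 4.36 hours.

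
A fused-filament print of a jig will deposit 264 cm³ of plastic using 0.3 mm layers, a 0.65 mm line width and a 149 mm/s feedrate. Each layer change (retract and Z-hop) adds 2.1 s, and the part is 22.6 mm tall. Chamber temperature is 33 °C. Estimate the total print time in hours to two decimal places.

2.57 hours

Extrusion cross-section = 0.3 × 0.65, so 0.195 mm².
Path length: 264000 mm³ / 0.195 mm² → 1353846.2 mm.
Extrusion time: 1353846.2 / 149 → 9086.2 s.
Layers = ⌈22.6/0.3⌉ = 76.
Z-hop total = 76 × 2.1, so 159.6 s.
Altogether 9086.2 + 159.6 = 9245.8 s, i.e. 2.57 hours.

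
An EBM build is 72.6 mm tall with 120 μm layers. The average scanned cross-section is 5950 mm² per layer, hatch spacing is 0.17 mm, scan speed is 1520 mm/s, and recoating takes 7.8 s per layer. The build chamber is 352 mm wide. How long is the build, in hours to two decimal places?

5.18 hours

Layers = ⌈72.6/0.12⌉ = 605.
Per-layer scan distance = 5950 / 0.17, so 35000 mm.
Scan time per layer = 35000 / 1520, so 23.0263 s.
Time per layer: 23.0263 + 7.8 → 30.8263 s.
Total: 605 × 30.8263 s = 18649.9115 s → 5.18 hours.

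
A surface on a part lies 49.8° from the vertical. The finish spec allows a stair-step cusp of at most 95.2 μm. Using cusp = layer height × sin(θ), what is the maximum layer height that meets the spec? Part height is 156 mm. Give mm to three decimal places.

t = h_c / sin θ = 0.0952 / 0.7638 = 0.125 mm.

0.125 mm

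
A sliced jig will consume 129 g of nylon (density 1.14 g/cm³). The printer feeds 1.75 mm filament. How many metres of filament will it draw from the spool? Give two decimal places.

47.05 m

Volume = 129 g / 1.14 g·cm⁻³ = 113.1579 cm³ = 113157.9 mm³.
Cross-section of 1.75 mm filament: π·(1.75/2)² = 2.4053 mm².
Length = 113157.9 / 2.4053 = 47045.23 mm = 47.05 m.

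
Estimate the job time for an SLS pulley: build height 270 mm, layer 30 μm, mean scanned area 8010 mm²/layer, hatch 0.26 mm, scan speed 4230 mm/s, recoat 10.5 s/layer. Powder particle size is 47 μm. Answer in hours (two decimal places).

44.46 hours

Layers = ⌈270/0.03⌉ = 9000.
Scan path per layer = 8010 / 0.26, so 30807.7 mm.
Laser time per layer = 30807.7 / 4230, so 7.2831 s.
Layer cycle = 7.2831 + 10.5 = 17.7831 s.
9000 layers × 17.7831 s/layer = 160047.9 s, i.e. 44.46 hours.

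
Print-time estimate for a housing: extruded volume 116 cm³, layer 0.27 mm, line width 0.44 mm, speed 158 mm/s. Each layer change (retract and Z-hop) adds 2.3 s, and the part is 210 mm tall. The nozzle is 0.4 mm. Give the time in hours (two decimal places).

Bead cross-section = 0.27 × 0.44, so 0.1188 mm².
Total extruded path = 116000/0.1188 = 976431 mm.
Time extruding: 976431 / 158 → 6179.9 s.
Layers = ⌈210/0.27⌉ = 778.
Z-hop total: 778 × 2.3 → 1789.4 s.
Altogether 6179.9 + 1789.4 = 7969.3 s, i.e. 2.21 hours.

2.21 hours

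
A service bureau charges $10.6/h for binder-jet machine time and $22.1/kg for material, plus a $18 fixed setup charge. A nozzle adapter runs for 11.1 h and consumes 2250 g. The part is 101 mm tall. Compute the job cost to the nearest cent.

Time charge = 10.6 × 11.1 = $117.66.
Material cost: 22.1 × 2250/1000 → $49.725.
Total = 117.66 + 49.725 + 18 = 185.385 ≈ $185.39.

$185.39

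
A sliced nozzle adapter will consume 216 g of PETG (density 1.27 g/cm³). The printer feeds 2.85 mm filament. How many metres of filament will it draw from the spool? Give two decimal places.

26.66 m

Extruded volume: 216/1.27 = 170.0787 cm³ (170078.7 mm³).
Filament cross-section = π × (2.85/2)² = 6.3794 mm².
L = V/A = 170078.7/6.3794 = 26660.61 mm → 26.66 m.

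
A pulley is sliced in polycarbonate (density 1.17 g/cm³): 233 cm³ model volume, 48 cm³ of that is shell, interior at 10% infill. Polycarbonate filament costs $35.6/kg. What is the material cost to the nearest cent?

$2.77

Interior volume = 233 − 48 = 185 cm³.
Infill deposited: 0.10 × 185 → 18.5 cm³.
Total extruded = 48 + 18.5 = 66.5 cm³.
Mass: 66.5 × 1.17 → 77.805 g.
Cost = 77.805 g / 1000 × $35.6/kg = $2.77.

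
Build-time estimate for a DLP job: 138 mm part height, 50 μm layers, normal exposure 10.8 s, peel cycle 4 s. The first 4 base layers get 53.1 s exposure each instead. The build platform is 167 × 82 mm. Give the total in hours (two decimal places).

11.39 hours

Layers = ⌈138/0.05⌉ = 2760.
Base layers = 4 × (53.1 + 4) = 228.4 s.
Regular layers = 2756 × (10.8 + 4) = 40788.8 s.
Total = 228.4 + 40788.8 = 41017.2 s = 11.39 hours.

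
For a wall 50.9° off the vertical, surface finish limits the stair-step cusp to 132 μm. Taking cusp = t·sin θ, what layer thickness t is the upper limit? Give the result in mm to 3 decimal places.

0.170 mm

t = h_c / sin θ = 0.132 / 0.7760 = 0.170 mm.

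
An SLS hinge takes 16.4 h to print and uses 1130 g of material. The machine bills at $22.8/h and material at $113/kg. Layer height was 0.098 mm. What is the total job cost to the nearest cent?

Machine cost = 22.8 × 16.4 = $373.92.
Material cost: 113 × 1130/1000 → $127.69.
Job cost: 373.92 + 127.69 = $501.61.

$501.61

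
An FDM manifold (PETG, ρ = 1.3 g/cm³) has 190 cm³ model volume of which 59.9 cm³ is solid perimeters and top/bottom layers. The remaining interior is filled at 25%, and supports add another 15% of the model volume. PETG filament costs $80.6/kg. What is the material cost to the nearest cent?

$12.67

Infill region: 190 − 59.9 → 130.1 cm³.
Infill volume = 0.25 × 130.1, so 32.525 cm³.
Support = 0.15 × 190 = 28.5 cm³.
Total printed volume = 59.9 + 32.525 + 28.5 = 120.925 cm³.
Mass = 120.925 × 1.3, so 157.2025 g.
Cost = 157.2025 g / 1000 × $80.6/kg = $12.67.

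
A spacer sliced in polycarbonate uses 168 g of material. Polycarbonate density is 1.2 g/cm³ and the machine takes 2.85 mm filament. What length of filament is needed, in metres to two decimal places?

21.95 m

Volume = 168 g / 1.2 g·cm⁻³ = 140 cm³ = 140000 mm³.
Cross-section of 2.85 mm filament: π·(2.85/2)² = 6.3794 mm².
L = V/A = 140000/6.3794 = 21945.64 mm → 21.95 m.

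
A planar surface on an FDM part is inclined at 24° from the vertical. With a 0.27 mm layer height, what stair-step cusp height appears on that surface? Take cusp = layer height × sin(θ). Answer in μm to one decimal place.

109.8 μm

Cusp = layer height × sin(24°) = 0.27 × 0.4067 = 0.109809 mm = 109.8 μm.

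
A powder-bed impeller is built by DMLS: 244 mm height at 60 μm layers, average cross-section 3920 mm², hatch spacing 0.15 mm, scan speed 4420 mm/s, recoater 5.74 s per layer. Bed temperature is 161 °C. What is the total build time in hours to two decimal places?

13.16 hours

Number of layers: 244 / 0.06 → 4067 (rounded up).
Hatch length per layer = 3920 / 0.15, so 26133.3 mm.
Laser time per layer = 26133.3 / 4420, so 5.9125 s.
Time per layer = 5.9125 + 5.74, so 11.6525 s.
4067 layers × 11.6525 s/layer = 47390.7175 s, i.e. 13.16 hours.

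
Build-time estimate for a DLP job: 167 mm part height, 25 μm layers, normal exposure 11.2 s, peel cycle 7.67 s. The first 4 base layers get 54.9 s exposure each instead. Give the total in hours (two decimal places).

Number of layers: 167 / 0.025 → 6680 (rounded up).
Bottom layers = 4 × (54.9 + 7.67) = 250.28 s.
Normal layers: 6676 × (11.2 + 7.67) → 125976.12 s.
Sum: 250.28 + 125976.12 = 126226.4 s → 35.06 hours.

35.06 hours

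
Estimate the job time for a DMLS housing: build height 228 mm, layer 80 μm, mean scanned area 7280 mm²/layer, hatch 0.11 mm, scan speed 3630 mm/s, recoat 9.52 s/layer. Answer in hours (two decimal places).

Layer count = ceil(228 / 0.08) = 2850.
Per-layer scan distance: 7280 / 0.11 → 66181.8 mm.
Scan time per layer = 66181.8 / 3630 = 18.2319 s.
Per-layer time = 18.2319 + 9.52 = 27.7519 s.
Build time = 2850 × 27.7519 = 79092.915 s = 21.97 hours.

21.97 hours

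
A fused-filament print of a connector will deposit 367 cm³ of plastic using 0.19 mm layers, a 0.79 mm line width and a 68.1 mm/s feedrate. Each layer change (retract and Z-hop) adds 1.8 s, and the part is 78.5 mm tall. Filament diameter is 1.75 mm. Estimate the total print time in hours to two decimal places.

Line area = 0.19 × 0.79, so 0.1501 mm².
Toolpath length = 367 cm³ / 0.1501 mm² = 367000 / 0.1501 = 2445036.6 mm.
Print-move time = 2445036.6 / 68.1, so 35903.6 s.
Layers = ⌈78.5/0.19⌉ = 414.
Z-hop total = 414 × 1.8 = 745.2 s.
Total = 35903.6 + 745.2 = 36648.8 s = 10.18 hours.

10.18 hours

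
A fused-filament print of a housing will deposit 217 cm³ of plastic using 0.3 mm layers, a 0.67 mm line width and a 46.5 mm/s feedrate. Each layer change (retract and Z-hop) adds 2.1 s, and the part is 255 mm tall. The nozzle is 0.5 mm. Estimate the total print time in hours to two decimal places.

Extrusion cross-section: 0.3 × 0.67 → 0.201 mm².
Path length: 217000 mm³ / 0.201 mm² → 1079602 mm.
Print-move time: 1079602 / 46.5 → 23217.2 s.
Layers = ⌈255/0.3⌉ = 850.
Layer-change overhead: 850 × 2.1 → 1785 s.
Total = 23217.2 + 1785 = 25002.2 s = 6.95 hours.

6.95 hours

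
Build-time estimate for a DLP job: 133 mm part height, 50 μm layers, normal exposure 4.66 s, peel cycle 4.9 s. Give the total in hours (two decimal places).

Number of layers: 133 / 0.05 → 2660 (rounded up).
Cycle time = 4.66 + 4.9, so 9.56 s.
Total = 2660 × 9.56 = 25429.6 s = 7.06 hours.

7.06 hours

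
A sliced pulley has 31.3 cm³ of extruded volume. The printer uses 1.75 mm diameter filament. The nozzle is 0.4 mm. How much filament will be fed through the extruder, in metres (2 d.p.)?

13.01 m

Filament cross-section = π × (1.75/2)² = 2.4053 mm².
L = 31300 mm³ / 2.4053 mm² = 13012.93 mm, i.e. 13.01 m.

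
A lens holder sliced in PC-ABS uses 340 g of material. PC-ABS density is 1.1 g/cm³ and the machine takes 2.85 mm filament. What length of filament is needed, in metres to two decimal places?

Volume = 340 g / 1.1 g·cm⁻³ = 309.0909 cm³ = 309090.9 mm³.
Cross-section of 2.85 mm filament: π·(2.85/2)² = 6.3794 mm².
L = V/A = 309090.9/6.3794 = 48451.41 mm → 48.45 m.

48.45 m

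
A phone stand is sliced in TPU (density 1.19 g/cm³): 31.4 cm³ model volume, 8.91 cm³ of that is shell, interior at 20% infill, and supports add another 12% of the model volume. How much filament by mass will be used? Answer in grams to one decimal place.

Volume inside the shell = 31.4 − 8.91 = 22.49 cm³.
Infill volume = 0.20 × 22.49 = 4.498 cm³.
Support = 0.12 × 31.4, so 3.768 cm³.
Total printed volume: 8.91 + 4.498 + 3.768 → 17.176 cm³.
Mass = 17.176 × 1.19 = 20.43944 g.

20.4 g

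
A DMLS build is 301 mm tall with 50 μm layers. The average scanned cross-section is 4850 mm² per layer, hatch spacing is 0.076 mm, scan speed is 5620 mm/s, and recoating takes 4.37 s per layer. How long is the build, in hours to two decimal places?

Layer count = ceil(301 / 0.05) = 6020.
Per-layer scan distance = 4850 / 0.076 = 63815.8 mm.
Scan time per layer = 63815.8 / 5620 = 11.3551 s.
Time per layer = 11.3551 + 4.37, so 15.7251 s.
Total: 6020 × 15.7251 s = 94665.102 s → 26.30 hours.

26.30 hours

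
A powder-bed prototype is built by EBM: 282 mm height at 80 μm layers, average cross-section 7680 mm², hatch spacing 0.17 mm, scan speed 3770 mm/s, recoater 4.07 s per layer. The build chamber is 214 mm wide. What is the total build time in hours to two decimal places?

Layers = ⌈282/0.08⌉ = 3525.
Scan path per layer = 7680 / 0.17 = 45176.5 mm.
Beam time per layer: 45176.5 / 3770 → 11.9832 s.
Per-layer time = 11.9832 + 4.07, so 16.0532 s.
Build time = 3525 × 16.0532 = 56587.53 s = 15.72 hours.

15.72 hours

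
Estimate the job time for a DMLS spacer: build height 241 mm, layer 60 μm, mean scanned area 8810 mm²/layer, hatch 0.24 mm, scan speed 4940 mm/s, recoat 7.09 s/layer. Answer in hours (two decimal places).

Layer count = ceil(241 / 0.06) = 4017.
Scan path per layer: 8810 / 0.24 → 36708.3 mm.
Laser time per layer: 36708.3 / 4940 → 7.4308 s.
Layer cycle = 7.4308 + 7.09, so 14.5208 s.
4017 layers × 14.5208 s/layer = 58330.0536 s, i.e. 16.20 hours.

16.20 hours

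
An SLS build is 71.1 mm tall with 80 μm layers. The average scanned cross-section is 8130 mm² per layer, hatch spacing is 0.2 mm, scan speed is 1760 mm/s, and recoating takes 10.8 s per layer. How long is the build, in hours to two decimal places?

8.37 hours

Number of layers: 71.1 / 0.08 → 889 (rounded up).
Per-layer scan distance: 8130 / 0.2 → 40650 mm.
Scan time per layer = 40650 / 1760, so 23.0966 s.
Time per layer: 23.0966 + 10.8 → 33.8966 s.
889 layers × 33.8966 s/layer = 30134.0774 s, i.e. 8.37 hours.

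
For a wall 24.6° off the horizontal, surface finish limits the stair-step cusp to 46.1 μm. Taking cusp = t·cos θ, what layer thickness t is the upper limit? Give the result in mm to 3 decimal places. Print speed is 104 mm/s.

Layer height = cusp / cos(24.6°) = 0.0461 / 0.9092 = 0.051 mm.

0.051 mm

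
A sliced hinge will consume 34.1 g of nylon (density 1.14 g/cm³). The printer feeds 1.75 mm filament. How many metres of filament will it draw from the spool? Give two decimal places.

Extruded volume: 34.1/1.14 = 29.9123 cm³ (29912.3 mm³).
A = π r² = π × 0.875² = 2.4053 mm².
Length = 29912.3 / 2.4053 = 12436 mm = 12.44 m.

12.44 m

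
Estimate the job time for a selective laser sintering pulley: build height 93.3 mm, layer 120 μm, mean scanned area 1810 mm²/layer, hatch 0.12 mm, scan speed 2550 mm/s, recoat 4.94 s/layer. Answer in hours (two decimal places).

2.35 hours

Number of layers: 93.3 / 0.12 → 778 (rounded up).
Scan path per layer = 1810 / 0.12, so 15083.3 mm.
Laser time per layer: 15083.3 / 2550 → 5.915 s.
Time per layer: 5.915 + 4.94 → 10.855 s.
778 layers × 10.855 s/layer = 8445.19 s, i.e. 2.35 hours.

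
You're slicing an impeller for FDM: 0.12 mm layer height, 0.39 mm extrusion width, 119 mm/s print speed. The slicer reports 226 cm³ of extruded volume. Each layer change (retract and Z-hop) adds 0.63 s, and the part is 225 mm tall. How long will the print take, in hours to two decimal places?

Extrusion cross-section: 0.12 × 0.39 → 0.0468 mm².
Toolpath length = 226 cm³ / 0.0468 mm² = 226000 / 0.0468 = 4829059.8 mm.
Print-move time = 4829059.8 / 119, so 40580.3 s.
Layer count = ceil(225 / 0.12) = 1875.
Non-print overhead = 1875 × 0.63, so 1181.25 s.
Total = 40580.3 + 1181.25 = 41761.55 s = 11.60 hours.

11.60 hours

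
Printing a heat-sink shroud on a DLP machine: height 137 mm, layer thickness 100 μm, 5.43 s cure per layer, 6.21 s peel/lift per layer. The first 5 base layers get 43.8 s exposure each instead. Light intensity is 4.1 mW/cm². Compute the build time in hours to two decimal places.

4.48 hours

Number of layers: 137 / 0.1 → 1370 (rounded up).
Bottom layers = 5 × (43.8 + 6.21), so 250.05 s.
Normal layers: 1365 × (5.43 + 6.21) → 15888.6 s.
Total = 250.05 + 15888.6 = 16138.65 s = 4.48 hours.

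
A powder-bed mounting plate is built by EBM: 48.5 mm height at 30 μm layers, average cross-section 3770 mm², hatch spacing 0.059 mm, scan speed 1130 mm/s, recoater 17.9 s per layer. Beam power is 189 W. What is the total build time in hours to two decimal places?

Number of layers: 48.5 / 0.03 → 1617 (rounded up).
Per-layer scan distance: 3770 / 0.059 → 63898.3 mm.
Beam time per layer: 63898.3 / 1130 → 56.5472 s.
Time per layer = 56.5472 + 17.9, so 74.4472 s.
1617 layers × 74.4472 s/layer = 120381.1224 s, i.e. 33.44 hours.

33.44 hours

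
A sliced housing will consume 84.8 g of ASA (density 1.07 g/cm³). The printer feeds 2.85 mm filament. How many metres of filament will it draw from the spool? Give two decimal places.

12.42 m

Extruded volume: 84.8/1.07 = 79.2523 cm³ (79252.3 mm³).
Filament cross-section = π × (2.85/2)² = 6.3794 mm².
Length = 79252.3 / 6.3794 = 12423.16 mm = 12.42 m.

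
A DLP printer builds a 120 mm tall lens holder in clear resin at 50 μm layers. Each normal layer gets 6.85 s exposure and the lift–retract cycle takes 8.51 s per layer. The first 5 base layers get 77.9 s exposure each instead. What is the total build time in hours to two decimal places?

Layers = ⌈120/0.05⌉ = 2400.
Base layers = 5 × (77.9 + 8.51) = 432.05 s.
Remaining layers = 2395 × (6.85 + 8.51), so 36787.2 s.
Sum: 432.05 + 36787.2 = 37219.25 s → 10.34 hours.

10.34 hours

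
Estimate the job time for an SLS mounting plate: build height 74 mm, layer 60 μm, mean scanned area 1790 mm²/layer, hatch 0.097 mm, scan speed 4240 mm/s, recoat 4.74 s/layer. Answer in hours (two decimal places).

3.12 hours

Number of layers: 74 / 0.06 → 1234 (rounded up).
Hatch length per layer = 1790 / 0.097 = 18453.6 mm.
Scan time per layer: 18453.6 / 4240 → 4.3523 s.
Time per layer = 4.3523 + 4.74, so 9.0923 s.
Build time = 1234 × 9.0923 = 11219.8982 s = 3.12 hours.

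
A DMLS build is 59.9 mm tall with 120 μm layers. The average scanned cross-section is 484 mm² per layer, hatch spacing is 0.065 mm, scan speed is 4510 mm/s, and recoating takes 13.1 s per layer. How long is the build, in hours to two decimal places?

2.05 hours

Layer count = ceil(59.9 / 0.12) = 500.
Scan path per layer: 484 / 0.065 → 7446.2 mm.
Laser time per layer: 7446.2 / 4510 → 1.651 s.
Time per layer = 1.651 + 13.1, so 14.751 s.
Total: 500 × 14.751 s = 7375.5 s → 2.05 hours.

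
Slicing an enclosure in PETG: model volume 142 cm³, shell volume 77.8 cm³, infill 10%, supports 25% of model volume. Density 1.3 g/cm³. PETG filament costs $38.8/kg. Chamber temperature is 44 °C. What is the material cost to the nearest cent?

$6.04

Interior volume = 142 − 77.8, so 64.2 cm³.
Infill deposited = 0.10 × 64.2 = 6.42 cm³.
Support = 0.25 × 142 = 35.5 cm³.
Deposited volume = 77.8 + 6.42 + 35.5, so 119.72 cm³.
Mass: 119.72 × 1.3 → 155.636 g.
Cost = 155.636 g / 1000 × $38.8/kg = $6.04.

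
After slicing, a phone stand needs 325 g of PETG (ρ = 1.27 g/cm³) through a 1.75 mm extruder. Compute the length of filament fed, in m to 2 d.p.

106.39 m

Extruded volume: 325/1.27 = 255.9055 cm³ (255905.5 mm³).
Filament cross-section = π × (1.75/2)² = 2.4053 mm².
Length = 255905.5 / 2.4053 = 106392.34 mm = 106.39 m.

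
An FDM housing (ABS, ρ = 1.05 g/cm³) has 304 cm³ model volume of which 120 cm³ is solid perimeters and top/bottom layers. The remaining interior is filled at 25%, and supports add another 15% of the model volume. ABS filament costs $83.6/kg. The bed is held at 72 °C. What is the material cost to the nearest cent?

$18.57

Volume inside the shell = 304 − 120, so 184 cm³.
Deposited infill = 0.25 × 184 = 46 cm³.
Support: 0.15 × 304 → 45.6 cm³.
Total printed volume = 120 + 46 + 45.6 = 211.6 cm³.
Mass = 211.6 × 1.05 = 222.18 g.
Cost = 222.18 g / 1000 × $83.6/kg = $18.57.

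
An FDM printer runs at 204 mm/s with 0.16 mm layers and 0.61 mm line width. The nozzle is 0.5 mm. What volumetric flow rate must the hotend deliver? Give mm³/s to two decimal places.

19.91

Extrusion cross-section = 0.16 × 0.61 = 0.0976 mm².
Q = v·A = 204 × 0.0976 = 19.91 mm³/s.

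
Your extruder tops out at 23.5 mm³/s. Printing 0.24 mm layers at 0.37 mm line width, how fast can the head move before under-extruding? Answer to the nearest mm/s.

265 mm/s

Extrusion cross-section = 0.24 × 0.37 = 0.0888 mm².
v_max = Q/A = 23.5/0.0888 = 264.64 mm/s → 265 mm/s.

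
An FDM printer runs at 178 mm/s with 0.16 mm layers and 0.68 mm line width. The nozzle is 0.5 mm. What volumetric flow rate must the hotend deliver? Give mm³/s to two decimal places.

Bead cross-section: 0.16 × 0.68 → 0.1088 mm².
Q = v·A = 178 × 0.1088 = 19.37 mm³/s.

19.37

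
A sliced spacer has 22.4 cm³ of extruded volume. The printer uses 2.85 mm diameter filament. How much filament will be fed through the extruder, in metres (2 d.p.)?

Cross-section of 2.85 mm filament: π·(2.85/2)² = 6.3794 mm².
Length = 22.4 cm³ / 6.3794 mm² = 22400 / 6.3794 = 3511.3 mm = 3.51 m.

3.51 m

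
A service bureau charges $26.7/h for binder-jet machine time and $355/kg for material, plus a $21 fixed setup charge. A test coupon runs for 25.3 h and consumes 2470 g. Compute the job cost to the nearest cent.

$1573.36

Machine cost = 26.7 × 25.3 = $675.51.
Material charge = 355 × 2470/1000 = $876.85.
Total = 675.51 + 876.85 + 21 = $1573.36.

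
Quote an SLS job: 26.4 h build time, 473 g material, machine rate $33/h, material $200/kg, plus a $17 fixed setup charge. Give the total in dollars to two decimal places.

$982.80

Time charge: 33 × 26.4 → $871.20.
Feedstock cost = 200 × 473/1000, so $94.60.
Total = 871.20 + 94.60 + 17 = $982.80.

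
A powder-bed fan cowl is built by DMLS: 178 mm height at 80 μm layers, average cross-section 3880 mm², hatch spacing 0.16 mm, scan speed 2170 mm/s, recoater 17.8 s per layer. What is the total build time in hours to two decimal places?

17.91 hours

Layer count = ceil(178 / 0.08) = 2225.
Hatch length per layer = 3880 / 0.16, so 24250 mm.
Scan time per layer = 24250 / 2170 = 11.1751 s.
Layer cycle = 11.1751 + 17.8, so 28.9751 s.
Build time = 2225 × 28.9751 = 64469.5975 s = 17.91 hours.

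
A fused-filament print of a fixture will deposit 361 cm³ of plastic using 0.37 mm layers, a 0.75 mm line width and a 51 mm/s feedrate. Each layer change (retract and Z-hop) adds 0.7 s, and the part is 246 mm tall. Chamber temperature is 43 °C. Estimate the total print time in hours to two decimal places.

7.21 hours

Bead cross-section = 0.37 × 0.75, so 0.2775 mm².
Total extruded path = 361000/0.2775 = 1300900.9 mm.
Time extruding = 1300900.9 / 51 = 25507.9 s.
Layers = ⌈246/0.37⌉ = 665.
Layer-change overhead: 665 × 0.7 → 465.5 s.
Altogether 25507.9 + 465.5 = 25973.4 s, i.e. 7.21 hours.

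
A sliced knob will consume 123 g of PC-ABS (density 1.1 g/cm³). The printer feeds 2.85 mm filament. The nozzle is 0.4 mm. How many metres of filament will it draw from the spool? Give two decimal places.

17.53 m

Volume = 123 g / 1.1 g·cm⁻³ = 111.8182 cm³ = 111818.2 mm³.
Filament cross-section = π × (2.85/2)² = 6.3794 mm².
L = V/A = 111818.2/6.3794 = 17528.01 mm → 17.53 m.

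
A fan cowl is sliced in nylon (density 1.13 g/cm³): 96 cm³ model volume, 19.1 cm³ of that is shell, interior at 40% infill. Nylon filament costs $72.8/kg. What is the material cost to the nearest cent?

Interior volume = 96 − 19.1, so 76.9 cm³.
Infill volume = 0.40 × 76.9, so 30.76 cm³.
Total printed volume = 19.1 + 30.76, so 49.86 cm³.
Mass: 49.86 × 1.13 → 56.3418 g.
Cost = 56.3418 g / 1000 × $72.8/kg = $4.10.

$4.10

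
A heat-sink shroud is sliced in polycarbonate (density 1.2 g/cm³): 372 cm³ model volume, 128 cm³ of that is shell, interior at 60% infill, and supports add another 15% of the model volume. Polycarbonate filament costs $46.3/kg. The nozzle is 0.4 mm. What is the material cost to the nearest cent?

Volume inside the shell: 372 − 128 → 244 cm³.
Infill deposited: 0.60 × 244 → 146.4 cm³.
Support = 0.15 × 372, so 55.8 cm³.
Deposited volume: 128 + 146.4 + 55.8 → 330.2 cm³.
Mass: 330.2 × 1.2 → 396.24 g.
At $46.3/kg: 396.24/1000 × 46.3 = $18.35.

$18.35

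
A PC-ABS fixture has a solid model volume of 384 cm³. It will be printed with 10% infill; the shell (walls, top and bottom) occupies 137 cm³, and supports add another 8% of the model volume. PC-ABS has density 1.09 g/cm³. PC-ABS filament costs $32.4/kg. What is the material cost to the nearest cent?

Interior volume = 384 − 137 = 247 cm³.
Infill deposited = 0.10 × 247 = 24.7 cm³.
Support = 0.08 × 384, so 30.72 cm³.
Deposited volume = 137 + 24.7 + 30.72, so 192.42 cm³.
Mass = 192.42 × 1.09, so 209.7378 g.
At $32.4/kg: 209.7378/1000 × 32.4 = $6.80.

$6.80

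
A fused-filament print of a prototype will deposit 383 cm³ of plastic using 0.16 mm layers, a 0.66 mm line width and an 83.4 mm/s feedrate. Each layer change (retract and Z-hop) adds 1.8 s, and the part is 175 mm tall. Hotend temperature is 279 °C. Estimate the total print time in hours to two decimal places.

Line area = 0.16 × 0.66 = 0.1056 mm².
Total extruded path = 383000/0.1056 = 3626893.9 mm.
Extrusion time = 3626893.9 / 83.4 = 43487.9 s.
Number of layers: 175 / 0.16 → 1094 (rounded up).
Z-hop total = 1094 × 1.8, so 1969.2 s.
Total = 43487.9 + 1969.2 = 45457.1 s = 12.63 hours.

12.63 hours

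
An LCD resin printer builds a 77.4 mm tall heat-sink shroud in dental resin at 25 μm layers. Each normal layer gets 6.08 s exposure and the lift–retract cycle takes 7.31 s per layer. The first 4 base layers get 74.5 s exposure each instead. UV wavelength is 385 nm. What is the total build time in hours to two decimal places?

Layer count = ceil(77.4 / 0.025) = 3096.
Bottom layers = 4 × (74.5 + 7.31) = 327.24 s.
Normal layers = 3092 × (6.08 + 7.31), so 41401.88 s.
Total = 327.24 + 41401.88 = 41729.12 s = 11.59 hours.

11.59 hours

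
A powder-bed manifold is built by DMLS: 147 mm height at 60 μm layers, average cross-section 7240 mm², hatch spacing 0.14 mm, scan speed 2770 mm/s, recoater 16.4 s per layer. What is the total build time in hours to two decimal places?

23.87 hours

Layers = ⌈147/0.06⌉ = 2450.
Per-layer scan distance = 7240 / 0.14, so 51714.3 mm.
Laser time per layer: 51714.3 / 2770 → 18.6694 s.
Layer cycle = 18.6694 + 16.4, so 35.0694 s.
Build time = 2450 × 35.0694 = 85920.03 s = 23.87 hours.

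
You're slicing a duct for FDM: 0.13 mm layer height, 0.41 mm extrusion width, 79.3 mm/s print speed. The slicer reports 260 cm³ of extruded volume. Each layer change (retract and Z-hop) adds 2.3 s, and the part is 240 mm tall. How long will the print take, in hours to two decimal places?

Extrusion cross-section = 0.13 × 0.41 = 0.0533 mm².
Total extruded path = 260000/0.0533 = 4878048.8 mm.
Print-move time = 4878048.8 / 79.3 = 61513.9 s.
Layers = ⌈240/0.13⌉ = 1847.
Layer-change overhead: 1847 × 2.3 → 4248.1 s.
Total = 61513.9 + 4248.1 = 65762 s = 18.27 hours.

18.27 hours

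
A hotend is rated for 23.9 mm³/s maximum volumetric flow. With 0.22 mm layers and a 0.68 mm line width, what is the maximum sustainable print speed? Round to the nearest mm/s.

160 mm/s

Bead cross-section: 0.22 × 0.68 → 0.1496 mm².
Max speed = 23.9 / 0.1496 = 159.76 ≈ 160 mm/s.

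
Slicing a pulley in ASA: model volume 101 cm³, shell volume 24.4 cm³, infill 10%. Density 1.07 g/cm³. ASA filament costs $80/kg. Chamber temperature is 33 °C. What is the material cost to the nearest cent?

$2.74

Interior volume = 101 − 24.4 = 76.6 cm³.
Deposited infill = 0.10 × 76.6 = 7.66 cm³.
Deposited volume = 24.4 + 7.66, so 32.06 cm³.
Mass: 32.06 × 1.07 → 34.3042 g.
Cost = 34.3042 g / 1000 × $80/kg = $2.74.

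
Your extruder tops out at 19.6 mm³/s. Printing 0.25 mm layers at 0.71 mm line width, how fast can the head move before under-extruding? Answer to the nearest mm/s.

110 mm/s

A: 0.25 × 0.71 → 0.1775 mm².
Max speed = 19.6 / 0.1775 = 110.42 ≈ 110 mm/s.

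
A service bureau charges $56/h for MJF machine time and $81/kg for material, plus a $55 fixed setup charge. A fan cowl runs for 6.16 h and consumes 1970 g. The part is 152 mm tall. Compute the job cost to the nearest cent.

$559.53

Machine cost = 56 × 6.16 = $344.96.
Material cost = 81 × 1970/1000, so $159.57.
Total = 344.96 + 159.57 + 55 = $559.53.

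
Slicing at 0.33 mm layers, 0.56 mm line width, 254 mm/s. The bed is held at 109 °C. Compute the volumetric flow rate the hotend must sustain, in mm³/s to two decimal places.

Extrusion cross-section = 0.33 × 0.56, so 0.1848 mm².
Volumetric flow = 254 × 0.1848 = 46.94 mm³/s.

46.94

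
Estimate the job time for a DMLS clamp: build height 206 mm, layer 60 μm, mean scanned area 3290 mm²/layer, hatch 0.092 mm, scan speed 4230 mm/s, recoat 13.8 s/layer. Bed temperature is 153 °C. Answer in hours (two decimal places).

21.23 hours

Layer count = ceil(206 / 0.06) = 3434.
Scan path per layer = 3290 / 0.092, so 35760.9 mm.
Scan time per layer = 35760.9 / 4230 = 8.4541 s.
Per-layer time: 8.4541 + 13.8 → 22.2541 s.
Total: 3434 × 22.2541 s = 76420.5794 s → 21.23 hours.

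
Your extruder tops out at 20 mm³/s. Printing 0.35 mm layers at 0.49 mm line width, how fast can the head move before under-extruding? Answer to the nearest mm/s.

117 mm/s

A = 0.35 × 0.49, so 0.1715 mm².
v_max = Q/A = 20/0.1715 = 116.62 mm/s → 117 mm/s.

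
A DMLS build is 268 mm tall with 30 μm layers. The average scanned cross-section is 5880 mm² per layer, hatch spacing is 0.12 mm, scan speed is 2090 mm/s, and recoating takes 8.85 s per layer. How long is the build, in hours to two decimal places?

Number of layers: 268 / 0.03 → 8934 (rounded up).
Scan path per layer = 5880 / 0.12, so 49000 mm.
Scan time per layer = 49000 / 2090, so 23.445 s.
Layer cycle: 23.445 + 8.85 → 32.295 s.
Build time = 8934 × 32.295 = 288523.53 s = 80.15 hours.

80.15 hours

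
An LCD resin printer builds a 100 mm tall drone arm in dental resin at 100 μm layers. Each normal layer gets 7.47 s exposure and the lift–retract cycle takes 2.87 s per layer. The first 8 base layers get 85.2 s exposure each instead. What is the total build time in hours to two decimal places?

3.04 hours

Layers = ⌈100/0.1⌉ = 1000.
Bottom layers: 8 × (85.2 + 2.87) → 704.56 s.
Regular layers: 992 × (7.47 + 2.87) → 10257.28 s.
Total = 704.56 + 10257.28 = 10961.84 s = 3.04 hours.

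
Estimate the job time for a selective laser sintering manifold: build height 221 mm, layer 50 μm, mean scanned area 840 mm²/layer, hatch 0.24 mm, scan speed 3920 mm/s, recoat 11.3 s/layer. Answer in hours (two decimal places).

14.97 hours

Layer count = ceil(221 / 0.05) = 4420.
Per-layer scan distance = 840 / 0.24 = 3500 mm.
Scan time per layer = 3500 / 3920 = 0.8929 s.
Time per layer: 0.8929 + 11.3 → 12.1929 s.
Total: 4420 × 12.1929 s = 53892.618 s → 14.97 hours.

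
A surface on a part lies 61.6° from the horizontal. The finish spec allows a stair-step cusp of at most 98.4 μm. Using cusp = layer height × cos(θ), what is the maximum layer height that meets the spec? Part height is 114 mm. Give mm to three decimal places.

t = h_c / cos θ = 0.0984 / 0.4756 = 0.207 mm.

0.207 mm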